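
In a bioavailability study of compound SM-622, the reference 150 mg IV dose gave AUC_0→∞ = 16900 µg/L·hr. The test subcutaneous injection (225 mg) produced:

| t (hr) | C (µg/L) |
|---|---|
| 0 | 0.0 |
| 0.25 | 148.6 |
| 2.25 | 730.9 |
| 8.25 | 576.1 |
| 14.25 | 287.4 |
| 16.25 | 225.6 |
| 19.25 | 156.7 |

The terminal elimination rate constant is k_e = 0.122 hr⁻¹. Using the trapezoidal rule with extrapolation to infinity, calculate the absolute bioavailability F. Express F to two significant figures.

Trapezoidal AUC_0→19.25 (subcutaneous injection):
  [0→0.25]: (0.0+148.6)/2 × 0.25 = 18.575
  [0.25→2.25]: (148.6+730.9)/2 × 2 = 879.5
  [2.25→8.25]: (730.9+576.1)/2 × 6 = 3921.0
  [8.25→14.25]: (576.1+287.4)/2 × 6 = 2590.5
  [14.25→16.25]: (287.4+225.6)/2 × 2 = 513.0
  [16.25→19.25]: (225.6+156.7)/2 × 3 = 573.45
  Sum = 8496.025 µg/L·hr
Tail: C_last/k_e = 156.7/0.122 = 1284.426
AUC_0→∞ (subcutaneous injection) = 8496.025 + 1284.426 = 9780.451 µg/L·hr
F = (AUC_ev/D_ev)/(AUC_iv/D_iv) = (9780.451/225)/(16900/150) = 43.4687/112.667 = 0.3858

F = 0.39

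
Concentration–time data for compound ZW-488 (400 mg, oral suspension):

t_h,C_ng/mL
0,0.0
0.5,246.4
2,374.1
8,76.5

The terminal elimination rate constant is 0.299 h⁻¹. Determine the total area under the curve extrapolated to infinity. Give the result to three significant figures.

Trapezoidal AUC_0→8:
  [0→0.5]: (0.0+246.4)/2 × 0.5 = 61.6
  [0.5→2]: (246.4+374.1)/2 × 1.5 = 465.375
  [2→8]: (374.1+76.5)/2 × 6 = 1351.8
  Sum = 1878.775 ng/mL·h
Extrapolated tail: C_last / k_e = 76.5 / 0.299 = 255.853
AUC_0→∞ = 1878.775 + 255.853 = 2134.628 ng/mL·h

AUC = 2130 ng/mL·h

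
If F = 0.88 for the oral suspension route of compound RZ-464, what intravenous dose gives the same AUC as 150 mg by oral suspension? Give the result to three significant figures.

Systemic exposure from an extravascular dose = F × D_ev, so the equivalent IV dose is F × D_ev.
D_iv = F × D_ev = 0.88 × 150 = 132 mg

D_iv = 132 mg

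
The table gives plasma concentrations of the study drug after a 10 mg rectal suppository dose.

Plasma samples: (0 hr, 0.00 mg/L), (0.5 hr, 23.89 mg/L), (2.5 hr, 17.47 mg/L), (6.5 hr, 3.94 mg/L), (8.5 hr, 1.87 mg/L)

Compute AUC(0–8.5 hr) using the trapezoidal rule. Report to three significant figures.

AUC = 96.0 mg/L·hr

Trapezoidal AUC_0→8.5:
  [0→0.5]: (0.00+23.89)/2 × 0.5 = 5.9725
  [0.5→2.5]: (23.89+17.47)/2 × 2 = 41.36
  [2.5→6.5]: (17.47+3.94)/2 × 4 = 42.82
  [6.5→8.5]: (3.94+1.87)/2 × 2 = 5.81
  Sum = 95.9625 mg/L·hr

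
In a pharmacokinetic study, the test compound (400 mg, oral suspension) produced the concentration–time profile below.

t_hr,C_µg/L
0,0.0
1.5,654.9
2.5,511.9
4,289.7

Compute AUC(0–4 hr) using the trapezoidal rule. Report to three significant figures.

Trapezoidal AUC_0→4:
  [0→1.5]: (0.0+654.9)/2 × 1.5 = 491.175
  [1.5→2.5]: (654.9+511.9)/2 × 1 = 583.4
  [2.5→4]: (511.9+289.7)/2 × 1.5 = 601.2
  Sum = 1675.775 µg/L·hr

AUC = 1680 µg/L·hr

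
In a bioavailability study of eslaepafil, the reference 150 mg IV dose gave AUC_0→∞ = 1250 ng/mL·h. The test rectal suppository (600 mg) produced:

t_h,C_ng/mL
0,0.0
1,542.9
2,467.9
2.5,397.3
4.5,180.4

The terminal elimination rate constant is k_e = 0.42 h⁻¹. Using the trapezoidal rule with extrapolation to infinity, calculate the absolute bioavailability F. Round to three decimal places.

Trapezoidal AUC_0→4.5 (rectal suppository):
  [0→1]: (0.0+542.9)/2 × 1 = 271.45
  [1→2]: (542.9+467.9)/2 × 1 = 505.4
  [2→2.5]: (467.9+397.3)/2 × 0.5 = 216.3
  [2.5→4.5]: (397.3+180.4)/2 × 2 = 577.7
  Sum = 1570.85 ng/mL·h
Tail: C_last/k_e = 180.4/0.42 = 429.524
AUC_0→∞ (rectal suppository) = 1570.85 + 429.524 = 2000.374 ng/mL·h
F = (AUC_ev/D_ev)/(AUC_iv/D_iv) = (2000.374/600)/(1250/150) = 3.33396/8.33333 = 0.4001

F = 0.400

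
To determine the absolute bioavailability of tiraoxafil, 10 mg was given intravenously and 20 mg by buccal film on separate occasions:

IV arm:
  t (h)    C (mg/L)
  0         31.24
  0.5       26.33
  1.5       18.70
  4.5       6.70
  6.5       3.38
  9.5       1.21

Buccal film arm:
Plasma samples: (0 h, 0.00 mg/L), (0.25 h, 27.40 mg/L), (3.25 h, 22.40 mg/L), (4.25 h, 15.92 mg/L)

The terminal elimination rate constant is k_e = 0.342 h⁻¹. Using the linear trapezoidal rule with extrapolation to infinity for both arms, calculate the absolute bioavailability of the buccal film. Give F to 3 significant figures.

F = 0.753

Trapezoidal AUC_0→9.5 (IV):
  [0→0.5]: (31.24+26.33)/2 × 0.5 = 14.3925
  [0.5→1.5]: (26.33+18.70)/2 × 1 = 22.515
  [1.5→4.5]: (18.70+6.70)/2 × 3 = 38.1
  [4.5→6.5]: (6.70+3.38)/2 × 2 = 10.08
  [6.5→9.5]: (3.38+1.21)/2 × 3 = 6.885
  Sum = 91.9725 mg/L·h
IV tail: 1.21/0.342 = 3.538; AUC_iv,0→∞ = 91.9725 + 3.538 = 95.5105 mg/L·h
Trapezoidal AUC_0→4.25 (buccal film):
  [0→0.25]: (0.00+27.40)/2 × 0.25 = 3.425
  [0.25→3.25]: (27.40+22.40)/2 × 3 = 74.7
  [3.25→4.25]: (22.40+15.92)/2 × 1 = 19.16
  Sum = 97.285 mg/L·h
buccal film tail: 15.92/0.342 = 46.550; AUC_ev,0→∞ = 97.285 + 46.550 = 143.835 mg/L·h
F = (AUC_ev/D_ev)/(AUC_iv/D_iv) = (143.835/20)/(95.5105/10) = 7.19175/9.55105 = 0.7530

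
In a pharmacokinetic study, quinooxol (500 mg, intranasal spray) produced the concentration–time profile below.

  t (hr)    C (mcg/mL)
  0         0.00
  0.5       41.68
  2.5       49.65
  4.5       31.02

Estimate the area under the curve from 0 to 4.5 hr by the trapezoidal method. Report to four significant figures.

AUC = 182.4 mcg/mL·hr

Trapezoidal AUC_0→4.5:
  [0→0.5]: (0.00+41.68)/2 × 0.5 = 10.42
  [0.5→2.5]: (41.68+49.65)/2 × 2 = 91.33
  [2.5→4.5]: (49.65+31.02)/2 × 2 = 80.67
  Sum = 182.42 mcg/mL·hr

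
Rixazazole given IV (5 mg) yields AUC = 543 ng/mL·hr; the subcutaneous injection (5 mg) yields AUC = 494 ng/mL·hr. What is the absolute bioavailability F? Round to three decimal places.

F = (AUC_ev / D_ev) / (AUC_iv / D_iv)
  = (494/5) / (543/5)
  = 98.8 / 108.6 = 0.9098

F = 0.910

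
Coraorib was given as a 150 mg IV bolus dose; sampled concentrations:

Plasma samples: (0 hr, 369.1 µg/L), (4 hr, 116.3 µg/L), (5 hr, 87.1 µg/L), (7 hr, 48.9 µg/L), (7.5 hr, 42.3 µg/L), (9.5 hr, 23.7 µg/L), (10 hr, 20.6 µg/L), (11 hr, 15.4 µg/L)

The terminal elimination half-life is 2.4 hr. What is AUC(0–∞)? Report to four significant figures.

AUC = 1380 µg/L·hr

Trapezoidal AUC_0→11:
  [0→4]: (369.1+116.3)/2 × 4 = 970.8
  [4→5]: (116.3+87.1)/2 × 1 = 101.7
  [5→7]: (87.1+48.9)/2 × 2 = 136.0
  [7→7.5]: (48.9+42.3)/2 × 0.5 = 22.8
  [7.5→9.5]: (42.3+23.7)/2 × 2 = 66.0
  [9.5→10]: (23.7+20.6)/2 × 0.5 = 11.075
  [10→11]: (20.6+15.4)/2 × 1 = 18.0
  Sum = 1326.375 µg/L·hr
k_e = ln2 / t½ = 0.693147 / 2.4 = 0.2888 hr^-1
Extrapolated tail: C_last / k_e = 15.4 / 0.2888 = 53.324
AUC_0→∞ = 1326.375 + 53.324 = 1379.699 µg/L·hr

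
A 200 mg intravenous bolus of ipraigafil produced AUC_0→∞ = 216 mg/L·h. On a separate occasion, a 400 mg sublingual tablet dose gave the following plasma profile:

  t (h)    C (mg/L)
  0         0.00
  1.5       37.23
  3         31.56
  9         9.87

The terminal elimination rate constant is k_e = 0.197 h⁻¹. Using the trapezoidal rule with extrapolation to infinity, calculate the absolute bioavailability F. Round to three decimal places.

F = 0.588

Trapezoidal AUC_0→9 (sublingual tablet):
  [0→1.5]: (0.00+37.23)/2 × 1.5 = 27.9225
  [1.5→3]: (37.23+31.56)/2 × 1.5 = 51.5925
  [3→9]: (31.56+9.87)/2 × 6 = 124.29
  Sum = 203.805 mg/L·h
Tail: C_last/k_e = 9.87/0.197 = 50.102
AUC_0→∞ (sublingual tablet) = 203.805 + 50.102 = 253.907 mg/L·h
F = (AUC_ev/D_ev)/(AUC_iv/D_iv) = (253.907/400)/(216/200) = 0.6347675/1.08 = 0.5877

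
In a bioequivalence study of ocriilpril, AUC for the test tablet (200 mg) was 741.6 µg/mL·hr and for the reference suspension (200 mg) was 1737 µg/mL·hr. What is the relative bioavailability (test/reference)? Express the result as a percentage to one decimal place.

F_rel = (AUC_test/D_test) / (AUC_ref/D_ref)
      = (741.6/200) / (1737/200)
      = 3.708 / 8.685 = 0.4269 = 42.69%

F_rel = 42.7%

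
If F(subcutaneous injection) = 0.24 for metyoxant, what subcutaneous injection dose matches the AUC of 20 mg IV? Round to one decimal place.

For equal systemic exposure: F × D_ev = D_iv
D_ev = D_iv / F = 20 / 0.24 = 83.3333 mg

D_subcutaneous = 83.3 mg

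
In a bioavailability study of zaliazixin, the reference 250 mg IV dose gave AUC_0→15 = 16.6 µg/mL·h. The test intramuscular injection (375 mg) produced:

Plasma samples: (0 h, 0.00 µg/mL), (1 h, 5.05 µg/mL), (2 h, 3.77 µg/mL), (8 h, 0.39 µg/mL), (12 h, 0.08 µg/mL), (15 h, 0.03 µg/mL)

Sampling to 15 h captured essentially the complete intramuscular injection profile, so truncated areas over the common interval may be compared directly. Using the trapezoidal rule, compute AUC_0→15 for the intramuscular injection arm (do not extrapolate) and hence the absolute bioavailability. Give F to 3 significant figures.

F = 0.824

Trapezoidal AUC_0→15 (intramuscular injection):
  [0→1]: (0.00+5.05)/2 × 1 = 2.525
  [1→2]: (5.05+3.77)/2 × 1 = 4.41
  [2→8]: (3.77+0.39)/2 × 6 = 12.48
  [8→12]: (0.39+0.08)/2 × 4 = 0.94
  [12→15]: (0.08+0.03)/2 × 3 = 0.165
  Sum = 20.52 µg/mL·h
F = (AUC_ev/D_ev)/(AUC_iv/D_iv) = (20.52/375)/(16.6/250) = 0.05472/0.0664 = 0.8241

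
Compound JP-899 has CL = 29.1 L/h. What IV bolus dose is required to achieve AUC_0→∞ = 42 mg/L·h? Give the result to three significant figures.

Dose = 1220 mg

Dose_iv = CL × AUC_0→∞
     = 29.1 × 42 = 1222.2 mg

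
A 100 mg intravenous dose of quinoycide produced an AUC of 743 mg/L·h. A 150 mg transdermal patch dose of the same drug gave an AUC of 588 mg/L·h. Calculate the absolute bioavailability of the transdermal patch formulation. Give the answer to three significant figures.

F = 0.528

F = (AUC_ev / D_ev) / (AUC_iv / D_iv)
  = (588/150) / (743/100)
  = 3.92 / 7.43 = 0.5276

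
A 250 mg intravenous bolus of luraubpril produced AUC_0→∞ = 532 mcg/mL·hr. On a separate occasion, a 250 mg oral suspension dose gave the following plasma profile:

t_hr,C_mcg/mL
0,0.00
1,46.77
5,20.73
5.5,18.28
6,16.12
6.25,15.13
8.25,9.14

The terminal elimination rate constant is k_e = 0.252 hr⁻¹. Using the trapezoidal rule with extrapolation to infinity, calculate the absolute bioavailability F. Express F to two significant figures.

Trapezoidal AUC_0→8.25 (oral suspension):
  [0→1]: (0.00+46.77)/2 × 1 = 23.385
  [1→5]: (46.77+20.73)/2 × 4 = 135.0
  [5→5.5]: (20.73+18.28)/2 × 0.5 = 9.7525
  [5.5→6]: (18.28+16.12)/2 × 0.5 = 8.6
  [6→6.25]: (16.12+15.13)/2 × 0.25 = 3.90625
  [6.25→8.25]: (15.13+9.14)/2 × 2 = 24.27
  Sum = 204.91375 mcg/mL·hr
Tail: C_last/k_e = 9.14/0.252 = 36.270
AUC_0→∞ (oral suspension) = 204.91375 + 36.270 = 241.18375 mcg/mL·hr
F = (AUC_ev/D_ev)/(AUC_iv/D_iv) = (241.18375/250)/(532/250) = 0.964735/2.128 = 0.4534

F = 0.45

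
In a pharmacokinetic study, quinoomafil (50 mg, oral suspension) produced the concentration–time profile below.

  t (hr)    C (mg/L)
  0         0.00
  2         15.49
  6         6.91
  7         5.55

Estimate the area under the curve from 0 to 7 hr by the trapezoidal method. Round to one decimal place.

AUC = 66.5 mg/L·hr

Trapezoidal AUC_0→7:
  [0→2]: (0.00+15.49)/2 × 2 = 15.49
  [2→6]: (15.49+6.91)/2 × 4 = 44.8
  [6→7]: (6.91+5.55)/2 × 1 = 6.23
  Sum = 66.52 mg/L·hr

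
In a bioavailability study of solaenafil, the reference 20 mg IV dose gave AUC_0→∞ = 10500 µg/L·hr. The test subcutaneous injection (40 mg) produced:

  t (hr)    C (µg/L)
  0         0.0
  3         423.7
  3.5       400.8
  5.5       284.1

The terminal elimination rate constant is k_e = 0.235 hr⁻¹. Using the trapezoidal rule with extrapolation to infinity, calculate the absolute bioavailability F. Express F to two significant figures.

F = 0.13

Trapezoidal AUC_0→5.5 (subcutaneous injection):
  [0→3]: (0.0+423.7)/2 × 3 = 635.55
  [3→3.5]: (423.7+400.8)/2 × 0.5 = 206.125
  [3.5→5.5]: (400.8+284.1)/2 × 2 = 684.9
  Sum = 1526.575 µg/L·hr
Tail: C_last/k_e = 284.1/0.235 = 1208.936
AUC_0→∞ (subcutaneous injection) = 1526.575 + 1208.936 = 2735.511 µg/L·hr
F = (AUC_ev/D_ev)/(AUC_iv/D_iv) = (2735.511/40)/(10500/20) = 68.387775/525 = 0.1303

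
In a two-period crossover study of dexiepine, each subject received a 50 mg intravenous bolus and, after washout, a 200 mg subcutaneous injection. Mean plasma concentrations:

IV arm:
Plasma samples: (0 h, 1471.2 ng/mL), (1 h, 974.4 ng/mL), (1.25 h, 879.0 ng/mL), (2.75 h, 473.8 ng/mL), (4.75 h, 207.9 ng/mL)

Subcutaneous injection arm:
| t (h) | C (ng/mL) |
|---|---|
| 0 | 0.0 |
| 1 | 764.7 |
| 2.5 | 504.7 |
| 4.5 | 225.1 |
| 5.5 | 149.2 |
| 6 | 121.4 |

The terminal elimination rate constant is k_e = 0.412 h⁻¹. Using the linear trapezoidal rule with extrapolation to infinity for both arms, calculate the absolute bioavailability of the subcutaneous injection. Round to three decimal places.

F = 0.179

Trapezoidal AUC_0→4.75 (IV):
  [0→1]: (1471.2+974.4)/2 × 1 = 1222.8
  [1→1.25]: (974.4+879.0)/2 × 0.25 = 231.675
  [1.25→2.75]: (879.0+473.8)/2 × 1.5 = 1014.6
  [2.75→4.75]: (473.8+207.9)/2 × 2 = 681.7
  Sum = 3150.775 ng/mL·h
IV tail: 207.9/0.412 = 504.612; AUC_iv,0→∞ = 3150.775 + 504.612 = 3655.387 ng/mL·h
Trapezoidal AUC_0→6 (subcutaneous injection):
  [0→1]: (0.0+764.7)/2 × 1 = 382.35
  [1→2.5]: (764.7+504.7)/2 × 1.5 = 952.05
  [2.5→4.5]: (504.7+225.1)/2 × 2 = 729.8
  [4.5→5.5]: (225.1+149.2)/2 × 1 = 187.15
  [5.5→6]: (149.2+121.4)/2 × 0.5 = 67.65
  Sum = 2319.0 ng/mL·h
subcutaneous injection tail: 121.4/0.412 = 294.660; AUC_ev,0→∞ = 2319.0 + 294.660 = 2613.66 ng/mL·h
F = (AUC_ev/D_ev)/(AUC_iv/D_iv) = (2613.66/200)/(3655.387/50) = 13.0683/73.10774 = 0.1788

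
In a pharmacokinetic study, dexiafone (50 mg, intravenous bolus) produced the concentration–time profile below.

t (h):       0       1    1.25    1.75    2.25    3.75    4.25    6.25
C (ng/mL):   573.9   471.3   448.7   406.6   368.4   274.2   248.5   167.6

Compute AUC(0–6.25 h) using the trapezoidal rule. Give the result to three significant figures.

Trapezoidal AUC_0→6.25:
  [0→1]: (573.9+471.3)/2 × 1 = 522.6
  [1→1.25]: (471.3+448.7)/2 × 0.25 = 115.0
  [1.25→1.75]: (448.7+406.6)/2 × 0.5 = 213.825
  [1.75→2.25]: (406.6+368.4)/2 × 0.5 = 193.75
  [2.25→3.75]: (368.4+274.2)/2 × 1.5 = 481.95
  [3.75→4.25]: (274.2+248.5)/2 × 0.5 = 130.675
  [4.25→6.25]: (248.5+167.6)/2 × 2 = 416.1
  Sum = 2073.9 ng/mL·h

AUC = 2070 ng/mL·h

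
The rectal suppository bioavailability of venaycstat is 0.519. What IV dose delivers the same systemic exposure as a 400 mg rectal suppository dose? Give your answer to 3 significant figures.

D_iv = 208 mg

Systemic exposure from an extravascular dose = F × D_ev, so the equivalent IV dose is F × D_ev.
D_iv = F × D_ev = 0.519 × 400 = 207.6 mg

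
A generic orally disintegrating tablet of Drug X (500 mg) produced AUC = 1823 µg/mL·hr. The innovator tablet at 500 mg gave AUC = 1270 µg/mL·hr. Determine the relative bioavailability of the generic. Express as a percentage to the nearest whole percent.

F_rel = 144%

F_rel = (AUC_test/D_test) / (AUC_ref/D_ref)
      = (1823/500) / (1270/500)
      = 3.646 / 2.54 = 1.4354 = 143.54%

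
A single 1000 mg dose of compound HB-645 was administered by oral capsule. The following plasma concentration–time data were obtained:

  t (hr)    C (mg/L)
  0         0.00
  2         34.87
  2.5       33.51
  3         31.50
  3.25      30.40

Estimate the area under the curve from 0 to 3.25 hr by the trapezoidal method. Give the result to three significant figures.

AUC = 76.0 mg/L·hr

Trapezoidal AUC_0→3.25:
  [0→2]: (0.00+34.87)/2 × 2 = 34.87
  [2→2.5]: (34.87+33.51)/2 × 0.5 = 17.095
  [2.5→3]: (33.51+31.50)/2 × 0.5 = 16.2525
  [3→3.25]: (31.50+30.40)/2 × 0.25 = 7.7375
  Sum = 75.955 mg/L·hr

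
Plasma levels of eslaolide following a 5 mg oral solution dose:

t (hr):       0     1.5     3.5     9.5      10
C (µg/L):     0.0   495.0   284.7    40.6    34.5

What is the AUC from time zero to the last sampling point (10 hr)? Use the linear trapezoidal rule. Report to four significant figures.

AUC = 2146 µg/L·hr

Trapezoidal AUC_0→10:
  [0→1.5]: (0.0+495.0)/2 × 1.5 = 371.25
  [1.5→3.5]: (495.0+284.7)/2 × 2 = 779.7
  [3.5→9.5]: (284.7+40.6)/2 × 6 = 975.9
  [9.5→10]: (40.6+34.5)/2 × 0.5 = 18.775
  Sum = 2145.625 µg/L·hr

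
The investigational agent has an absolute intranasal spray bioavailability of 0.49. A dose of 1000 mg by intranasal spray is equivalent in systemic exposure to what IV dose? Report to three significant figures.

Systemic exposure from an extravascular dose = F × D_ev, so the equivalent IV dose is F × D_ev.
D_iv = F × D_ev = 0.49 × 1000 = 490 mg

D_iv = 490 mg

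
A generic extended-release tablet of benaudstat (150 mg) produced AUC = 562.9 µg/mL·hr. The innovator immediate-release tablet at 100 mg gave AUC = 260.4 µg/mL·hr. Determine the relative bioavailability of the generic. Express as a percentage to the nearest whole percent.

F_rel = 144%

F_rel = (AUC_test/D_test) / (AUC_ref/D_ref)
      = (562.9/150) / (260.4/100)
      = 3.75267 / 2.604 = 1.4411 = 144.11%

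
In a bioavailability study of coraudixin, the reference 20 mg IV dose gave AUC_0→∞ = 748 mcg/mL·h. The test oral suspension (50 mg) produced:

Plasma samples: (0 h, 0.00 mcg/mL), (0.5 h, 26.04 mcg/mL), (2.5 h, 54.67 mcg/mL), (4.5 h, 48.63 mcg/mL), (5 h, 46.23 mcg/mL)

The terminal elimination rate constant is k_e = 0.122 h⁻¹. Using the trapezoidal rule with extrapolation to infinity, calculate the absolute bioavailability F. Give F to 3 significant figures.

F = 0.317

Trapezoidal AUC_0→5 (oral suspension):
  [0→0.5]: (0.00+26.04)/2 × 0.5 = 6.51
  [0.5→2.5]: (26.04+54.67)/2 × 2 = 80.71
  [2.5→4.5]: (54.67+48.63)/2 × 2 = 103.3
  [4.5→5]: (48.63+46.23)/2 × 0.5 = 23.715
  Sum = 214.235 mcg/mL·h
Tail: C_last/k_e = 46.23/0.122 = 378.934
AUC_0→∞ (oral suspension) = 214.235 + 378.934 = 593.169 mcg/mL·h
F = (AUC_ev/D_ev)/(AUC_iv/D_iv) = (593.169/50)/(748/20) = 11.86338/37.4 = 0.3172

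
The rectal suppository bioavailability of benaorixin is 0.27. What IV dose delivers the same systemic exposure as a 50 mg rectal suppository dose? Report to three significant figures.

D_iv = 13.5 mg

Systemic exposure from an extravascular dose = F × D_ev, so the equivalent IV dose is F × D_ev.
D_iv = F × D_ev = 0.27 × 50 = 13.5 mg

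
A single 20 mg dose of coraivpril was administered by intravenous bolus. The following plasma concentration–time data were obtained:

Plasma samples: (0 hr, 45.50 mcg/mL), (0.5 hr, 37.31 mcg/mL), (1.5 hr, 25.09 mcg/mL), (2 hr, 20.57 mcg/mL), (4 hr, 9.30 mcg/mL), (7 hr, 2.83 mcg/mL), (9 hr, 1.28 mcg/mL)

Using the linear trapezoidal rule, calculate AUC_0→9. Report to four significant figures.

Trapezoidal AUC_0→9:
  [0→0.5]: (45.50+37.31)/2 × 0.5 = 20.7025
  [0.5→1.5]: (37.31+25.09)/2 × 1 = 31.2
  [1.5→2]: (25.09+20.57)/2 × 0.5 = 11.415
  [2→4]: (20.57+9.30)/2 × 2 = 29.87
  [4→7]: (9.30+2.83)/2 × 3 = 18.195
  [7→9]: (2.83+1.28)/2 × 2 = 4.11
  Sum = 115.4925 mcg/mL·hr

AUC = 115.5 mcg/mL·hr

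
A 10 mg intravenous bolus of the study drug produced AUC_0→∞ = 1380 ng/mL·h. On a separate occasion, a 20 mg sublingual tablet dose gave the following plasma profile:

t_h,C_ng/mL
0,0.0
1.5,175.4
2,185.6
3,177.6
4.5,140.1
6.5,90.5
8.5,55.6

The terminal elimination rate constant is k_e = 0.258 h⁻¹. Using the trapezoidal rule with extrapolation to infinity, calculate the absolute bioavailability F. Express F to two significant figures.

Trapezoidal AUC_0→8.5 (sublingual tablet):
  [0→1.5]: (0.0+175.4)/2 × 1.5 = 131.55
  [1.5→2]: (175.4+185.6)/2 × 0.5 = 90.25
  [2→3]: (185.6+177.6)/2 × 1 = 181.6
  [3→4.5]: (177.6+140.1)/2 × 1.5 = 238.275
  [4.5→6.5]: (140.1+90.5)/2 × 2 = 230.6
  [6.5→8.5]: (90.5+55.6)/2 × 2 = 146.1
  Sum = 1018.375 ng/mL·h
Tail: C_last/k_e = 55.6/0.258 = 215.504
AUC_0→∞ (sublingual tablet) = 1018.375 + 215.504 = 1233.879 ng/mL·h
F = (AUC_ev/D_ev)/(AUC_iv/D_iv) = (1233.879/20)/(1380/10) = 61.69395/138 = 0.4471

F = 0.45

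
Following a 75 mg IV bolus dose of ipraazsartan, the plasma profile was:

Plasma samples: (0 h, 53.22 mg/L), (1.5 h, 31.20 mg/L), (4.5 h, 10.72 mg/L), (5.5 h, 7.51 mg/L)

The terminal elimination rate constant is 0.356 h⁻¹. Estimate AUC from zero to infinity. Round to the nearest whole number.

AUC = 156 mg/L·h

Trapezoidal AUC_0→5.5:
  [0→1.5]: (53.22+31.20)/2 × 1.5 = 63.315
  [1.5→4.5]: (31.20+10.72)/2 × 3 = 62.88
  [4.5→5.5]: (10.72+7.51)/2 × 1 = 9.115
  Sum = 135.31 mg/L·h
Extrapolated tail: C_last / k_e = 7.51 / 0.356 = 21.096
AUC_0→∞ = 135.31 + 21.096 = 156.406 mg/L·h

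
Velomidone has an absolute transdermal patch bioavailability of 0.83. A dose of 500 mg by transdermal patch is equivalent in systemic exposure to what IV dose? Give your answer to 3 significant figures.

Systemic exposure from an extravascular dose = F × D_ev, so the equivalent IV dose is F × D_ev.
D_iv = F × D_ev = 0.83 × 500 = 415 mg

D_iv = 415 mg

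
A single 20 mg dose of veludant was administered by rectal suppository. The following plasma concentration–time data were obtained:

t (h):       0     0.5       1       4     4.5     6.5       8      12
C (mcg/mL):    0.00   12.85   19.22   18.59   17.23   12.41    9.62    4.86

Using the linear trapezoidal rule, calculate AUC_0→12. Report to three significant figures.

Trapezoidal AUC_0→12:
  [0→0.5]: (0.00+12.85)/2 × 0.5 = 3.2125
  [0.5→1]: (12.85+19.22)/2 × 0.5 = 8.0175
  [1→4]: (19.22+18.59)/2 × 3 = 56.715
  [4→4.5]: (18.59+17.23)/2 × 0.5 = 8.955
  [4.5→6.5]: (17.23+12.41)/2 × 2 = 29.64
  [6.5→8]: (12.41+9.62)/2 × 1.5 = 16.5225
  [8→12]: (9.62+4.86)/2 × 4 = 28.96
  Sum = 152.0225 mcg/mL·h

AUC = 152 mcg/mL·h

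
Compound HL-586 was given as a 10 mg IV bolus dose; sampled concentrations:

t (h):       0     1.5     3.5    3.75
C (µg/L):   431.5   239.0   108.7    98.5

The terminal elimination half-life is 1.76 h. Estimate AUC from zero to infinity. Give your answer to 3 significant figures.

AUC = 1130 µg/L·h

Trapezoidal AUC_0→3.75:
  [0→1.5]: (431.5+239.0)/2 × 1.5 = 502.875
  [1.5→3.5]: (239.0+108.7)/2 × 2 = 347.7
  [3.5→3.75]: (108.7+98.5)/2 × 0.25 = 25.9
  Sum = 876.475 µg/L·h
k_e = ln2 / t½ = 0.693147 / 1.76 = 0.3938 h^-1
Extrapolated tail: C_last / k_e = 98.5 / 0.3938 = 250.127
AUC_0→∞ = 876.475 + 250.127 = 1126.602 µg/L·h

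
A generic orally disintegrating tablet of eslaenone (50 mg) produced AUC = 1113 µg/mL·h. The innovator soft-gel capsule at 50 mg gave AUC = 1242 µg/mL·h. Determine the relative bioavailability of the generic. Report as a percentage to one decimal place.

F_rel = 89.6%

F_rel = (AUC_test/D_test) / (AUC_ref/D_ref)
      = (1113/50) / (1242/50)
      = 22.26 / 24.84 = 0.8961 = 89.61%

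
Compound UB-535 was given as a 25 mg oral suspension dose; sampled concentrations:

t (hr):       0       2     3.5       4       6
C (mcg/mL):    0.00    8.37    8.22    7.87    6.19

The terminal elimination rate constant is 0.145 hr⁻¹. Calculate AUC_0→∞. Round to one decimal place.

Trapezoidal AUC_0→6:
  [0→2]: (0.00+8.37)/2 × 2 = 8.37
  [2→3.5]: (8.37+8.22)/2 × 1.5 = 12.4425
  [3.5→4]: (8.22+7.87)/2 × 0.5 = 4.0225
  [4→6]: (7.87+6.19)/2 × 2 = 14.06
  Sum = 38.895 mcg/mL·hr
Extrapolated tail: C_last / k_e = 6.19 / 0.145 = 42.690
AUC_0→∞ = 38.895 + 42.690 = 81.585 mcg/mL·hr

AUC = 81.6 mcg/mL·hr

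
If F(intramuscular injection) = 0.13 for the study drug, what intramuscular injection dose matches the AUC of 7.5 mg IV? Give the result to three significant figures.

D_intramuscular = 57.7 mg

For equal systemic exposure: F × D_ev = D_iv
D_ev = D_iv / F = 7.5 / 0.13 = 57.6923 mg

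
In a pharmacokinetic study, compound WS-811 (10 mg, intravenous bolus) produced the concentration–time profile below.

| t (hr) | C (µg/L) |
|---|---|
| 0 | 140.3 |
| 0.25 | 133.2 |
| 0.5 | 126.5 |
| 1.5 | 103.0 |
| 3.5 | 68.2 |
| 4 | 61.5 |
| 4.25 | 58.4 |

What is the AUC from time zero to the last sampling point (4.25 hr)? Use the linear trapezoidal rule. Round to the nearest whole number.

AUC = 400 µg/L·hr

Trapezoidal AUC_0→4.25:
  [0→0.25]: (140.3+133.2)/2 × 0.25 = 34.1875
  [0.25→0.5]: (133.2+126.5)/2 × 0.25 = 32.4625
  [0.5→1.5]: (126.5+103.0)/2 × 1 = 114.75
  [1.5→3.5]: (103.0+68.2)/2 × 2 = 171.2
  [3.5→4]: (68.2+61.5)/2 × 0.5 = 32.425
  [4→4.25]: (61.5+58.4)/2 × 0.25 = 14.9875
  Sum = 400.0125 µg/L·hr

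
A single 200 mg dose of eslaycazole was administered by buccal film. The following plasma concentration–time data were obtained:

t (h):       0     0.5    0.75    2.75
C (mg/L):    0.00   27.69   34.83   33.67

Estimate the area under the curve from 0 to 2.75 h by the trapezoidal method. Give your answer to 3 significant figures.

Trapezoidal AUC_0→2.75:
  [0→0.5]: (0.00+27.69)/2 × 0.5 = 6.9225
  [0.5→0.75]: (27.69+34.83)/2 × 0.25 = 7.815
  [0.75→2.75]: (34.83+33.67)/2 × 2 = 68.5
  Sum = 83.2375 mg/L·h

AUC = 83.2 mg/L·h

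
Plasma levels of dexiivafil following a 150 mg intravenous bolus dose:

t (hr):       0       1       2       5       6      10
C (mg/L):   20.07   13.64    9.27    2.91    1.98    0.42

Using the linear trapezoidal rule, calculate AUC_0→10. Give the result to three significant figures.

AUC = 53.8 mg/L·hr

Trapezoidal AUC_0→10:
  [0→1]: (20.07+13.64)/2 × 1 = 16.855
  [1→2]: (13.64+9.27)/2 × 1 = 11.455
  [2→5]: (9.27+2.91)/2 × 3 = 18.27
  [5→6]: (2.91+1.98)/2 × 1 = 2.445
  [6→10]: (1.98+0.42)/2 × 4 = 4.8
  Sum = 53.825 mg/L·hr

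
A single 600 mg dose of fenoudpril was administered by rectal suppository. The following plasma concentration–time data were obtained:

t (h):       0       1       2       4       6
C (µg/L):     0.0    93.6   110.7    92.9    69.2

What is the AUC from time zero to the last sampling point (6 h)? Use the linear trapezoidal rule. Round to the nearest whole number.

Trapezoidal AUC_0→6:
  [0→1]: (0.0+93.6)/2 × 1 = 46.8
  [1→2]: (93.6+110.7)/2 × 1 = 102.15
  [2→4]: (110.7+92.9)/2 × 2 = 203.6
  [4→6]: (92.9+69.2)/2 × 2 = 162.1
  Sum = 514.65 µg/L·h

AUC = 515 µg/L·h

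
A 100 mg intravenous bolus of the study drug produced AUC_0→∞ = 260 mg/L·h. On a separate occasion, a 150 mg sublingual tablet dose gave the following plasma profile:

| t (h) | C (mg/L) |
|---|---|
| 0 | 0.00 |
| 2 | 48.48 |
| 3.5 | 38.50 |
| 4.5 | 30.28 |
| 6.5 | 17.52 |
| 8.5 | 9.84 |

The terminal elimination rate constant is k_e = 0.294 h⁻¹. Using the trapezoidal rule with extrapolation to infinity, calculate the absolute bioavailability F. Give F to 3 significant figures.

F = 0.658

Trapezoidal AUC_0→8.5 (sublingual tablet):
  [0→2]: (0.00+48.48)/2 × 2 = 48.48
  [2→3.5]: (48.48+38.50)/2 × 1.5 = 65.235
  [3.5→4.5]: (38.50+30.28)/2 × 1 = 34.39
  [4.5→6.5]: (30.28+17.52)/2 × 2 = 47.8
  [6.5→8.5]: (17.52+9.84)/2 × 2 = 27.36
  Sum = 223.265 mg/L·h
Tail: C_last/k_e = 9.84/0.294 = 33.469
AUC_0→∞ (sublingual tablet) = 223.265 + 33.469 = 256.734 mg/L·h
F = (AUC_ev/D_ev)/(AUC_iv/D_iv) = (256.734/150)/(260/100) = 1.71156/2.6 = 0.6583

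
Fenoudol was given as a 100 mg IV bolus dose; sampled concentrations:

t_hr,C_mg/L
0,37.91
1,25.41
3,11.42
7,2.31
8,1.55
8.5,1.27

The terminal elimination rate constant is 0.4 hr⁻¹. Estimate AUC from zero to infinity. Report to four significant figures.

Trapezoidal AUC_0→8.5:
  [0→1]: (37.91+25.41)/2 × 1 = 31.66
  [1→3]: (25.41+11.42)/2 × 2 = 36.83
  [3→7]: (11.42+2.31)/2 × 4 = 27.46
  [7→8]: (2.31+1.55)/2 × 1 = 1.93
  [8→8.5]: (1.55+1.27)/2 × 0.5 = 0.705
  Sum = 98.585 mg/L·hr
Extrapolated tail: C_last / k_e = 1.27 / 0.4 = 3.175
AUC_0→∞ = 98.585 + 3.175 = 101.76 mg/L·hr

AUC = 101.8 mg/L·hr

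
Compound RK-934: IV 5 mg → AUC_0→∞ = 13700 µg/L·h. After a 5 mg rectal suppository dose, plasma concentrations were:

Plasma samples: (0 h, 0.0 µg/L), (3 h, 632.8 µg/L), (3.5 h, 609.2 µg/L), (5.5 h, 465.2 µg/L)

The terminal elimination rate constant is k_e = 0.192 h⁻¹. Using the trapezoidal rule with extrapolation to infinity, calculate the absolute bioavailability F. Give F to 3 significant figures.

F = 0.347

Trapezoidal AUC_0→5.5 (rectal suppository):
  [0→3]: (0.0+632.8)/2 × 3 = 949.2
  [3→3.5]: (632.8+609.2)/2 × 0.5 = 310.5
  [3.5→5.5]: (609.2+465.2)/2 × 2 = 1074.4
  Sum = 2334.1 µg/L·h
Tail: C_last/k_e = 465.2/0.192 = 2422.917
AUC_0→∞ (rectal suppository) = 2334.1 + 2422.917 = 4757.017 µg/L·h
F = (AUC_ev/D_ev)/(AUC_iv/D_iv) = (4757.017/5)/(13700/5) = 951.4034/2740 = 0.3472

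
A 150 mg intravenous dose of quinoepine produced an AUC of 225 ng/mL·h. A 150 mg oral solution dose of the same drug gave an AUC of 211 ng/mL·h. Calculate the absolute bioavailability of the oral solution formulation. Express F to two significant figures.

F = (AUC_ev / D_ev) / (AUC_iv / D_iv)
  = (211/150) / (225/150)
  = 1.40667 / 1.5 = 0.9378

F = 0.94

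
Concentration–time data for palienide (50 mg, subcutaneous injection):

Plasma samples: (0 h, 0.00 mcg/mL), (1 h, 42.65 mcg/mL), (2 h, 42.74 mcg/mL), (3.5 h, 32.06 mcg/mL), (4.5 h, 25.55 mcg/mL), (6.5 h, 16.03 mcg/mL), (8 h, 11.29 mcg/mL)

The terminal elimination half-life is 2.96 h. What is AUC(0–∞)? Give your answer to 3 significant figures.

Trapezoidal AUC_0→8:
  [0→1]: (0.00+42.65)/2 × 1 = 21.325
  [1→2]: (42.65+42.74)/2 × 1 = 42.695
  [2→3.5]: (42.74+32.06)/2 × 1.5 = 56.1
  [3.5→4.5]: (32.06+25.55)/2 × 1 = 28.805
  [4.5→6.5]: (25.55+16.03)/2 × 2 = 41.58
  [6.5→8]: (16.03+11.29)/2 × 1.5 = 20.49
  Sum = 210.995 mcg/mL·h
k_e = ln2 / t½ = 0.693147 / 2.96 = 0.2342 h^-1
Extrapolated tail: C_last / k_e = 11.29 / 0.2342 = 48.207
AUC_0→∞ = 210.995 + 48.207 = 259.202 mcg/mL·h

AUC = 259 mcg/mL·h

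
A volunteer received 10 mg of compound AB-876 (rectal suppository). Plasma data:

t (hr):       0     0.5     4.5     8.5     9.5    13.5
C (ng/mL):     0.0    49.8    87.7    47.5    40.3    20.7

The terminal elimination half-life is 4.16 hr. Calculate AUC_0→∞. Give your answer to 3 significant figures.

Trapezoidal AUC_0→13.5:
  [0→0.5]: (0.0+49.8)/2 × 0.5 = 12.45
  [0.5→4.5]: (49.8+87.7)/2 × 4 = 275.0
  [4.5→8.5]: (87.7+47.5)/2 × 4 = 270.4
  [8.5→9.5]: (47.5+40.3)/2 × 1 = 43.9
  [9.5→13.5]: (40.3+20.7)/2 × 4 = 122.0
  Sum = 723.75 ng/mL·hr
k_e = ln2 / t½ = 0.693147 / 4.16 = 0.1666 hr^-1
Extrapolated tail: C_last / k_e = 20.7 / 0.1666 = 124.250
AUC_0→∞ = 723.75 + 124.250 = 848.0 ng/mL·hr

AUC = 848 ng/mL·hr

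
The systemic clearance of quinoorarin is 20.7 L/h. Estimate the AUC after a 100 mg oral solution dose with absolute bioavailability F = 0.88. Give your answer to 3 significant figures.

AUC_0→∞ = F × Dose / CL
        = 0.88 × 100 / 20.7 = 4.25121 mg/L·h

AUC = 4.25 mg/L·h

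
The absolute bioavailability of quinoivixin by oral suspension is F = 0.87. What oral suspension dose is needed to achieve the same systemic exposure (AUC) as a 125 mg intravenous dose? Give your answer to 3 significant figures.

For equal systemic exposure: F × D_ev = D_iv
D_ev = D_iv / F = 125 / 0.87 = 143.678 mg

D_oral = 144 mg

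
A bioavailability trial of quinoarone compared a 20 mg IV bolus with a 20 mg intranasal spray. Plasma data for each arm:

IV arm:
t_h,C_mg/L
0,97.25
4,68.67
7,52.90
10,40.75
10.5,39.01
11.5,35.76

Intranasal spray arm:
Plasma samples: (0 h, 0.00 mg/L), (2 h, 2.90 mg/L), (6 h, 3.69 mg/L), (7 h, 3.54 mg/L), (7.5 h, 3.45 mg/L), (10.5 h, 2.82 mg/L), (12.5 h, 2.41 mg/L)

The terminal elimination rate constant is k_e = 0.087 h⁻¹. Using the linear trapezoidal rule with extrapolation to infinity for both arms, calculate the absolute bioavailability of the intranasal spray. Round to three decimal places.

F = 0.057

Trapezoidal AUC_0→11.5 (IV):
  [0→4]: (97.25+68.67)/2 × 4 = 331.84
  [4→7]: (68.67+52.90)/2 × 3 = 182.355
  [7→10]: (52.90+40.75)/2 × 3 = 140.475
  [10→10.5]: (40.75+39.01)/2 × 0.5 = 19.94
  [10.5→11.5]: (39.01+35.76)/2 × 1 = 37.385
  Sum = 711.995 mg/L·h
IV tail: 35.76/0.087 = 411.034; AUC_iv,0→∞ = 711.995 + 411.034 = 1123.029 mg/L·h
Trapezoidal AUC_0→12.5 (intranasal spray):
  [0→2]: (0.00+2.90)/2 × 2 = 2.9
  [2→6]: (2.90+3.69)/2 × 4 = 13.18
  [6→7]: (3.69+3.54)/2 × 1 = 3.615
  [7→7.5]: (3.54+3.45)/2 × 0.5 = 1.7475
  [7.5→10.5]: (3.45+2.82)/2 × 3 = 9.405
  [10.5→12.5]: (2.82+2.41)/2 × 2 = 5.23
  Sum = 36.0775 mg/L·h
intranasal spray tail: 2.41/0.087 = 27.701; AUC_ev,0→∞ = 36.0775 + 27.701 = 63.7785 mg/L·h
F = (AUC_ev/D_ev)/(AUC_iv/D_iv) = (63.7785/20)/(1123.029/20) = 3.188925/56.15145 = 0.0568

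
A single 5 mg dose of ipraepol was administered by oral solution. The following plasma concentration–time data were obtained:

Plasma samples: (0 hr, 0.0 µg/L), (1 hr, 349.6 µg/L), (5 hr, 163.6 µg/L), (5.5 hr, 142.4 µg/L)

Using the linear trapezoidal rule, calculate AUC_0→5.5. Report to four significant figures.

AUC = 1278 µg/L·hr

Trapezoidal AUC_0→5.5:
  [0→1]: (0.0+349.6)/2 × 1 = 174.8
  [1→5]: (349.6+163.6)/2 × 4 = 1026.4
  [5→5.5]: (163.6+142.4)/2 × 0.5 = 76.5
  Sum = 1277.7 µg/L·hr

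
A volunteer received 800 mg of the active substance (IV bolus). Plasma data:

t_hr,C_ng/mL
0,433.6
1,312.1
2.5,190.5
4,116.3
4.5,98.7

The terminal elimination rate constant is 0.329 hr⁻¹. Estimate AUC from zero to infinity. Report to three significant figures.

Trapezoidal AUC_0→4.5:
  [0→1]: (433.6+312.1)/2 × 1 = 372.85
  [1→2.5]: (312.1+190.5)/2 × 1.5 = 376.95
  [2.5→4]: (190.5+116.3)/2 × 1.5 = 230.1
  [4→4.5]: (116.3+98.7)/2 × 0.5 = 53.75
  Sum = 1033.65 ng/mL·hr
Extrapolated tail: C_last / k_e = 98.7 / 0.329 = 300.000
AUC_0→∞ = 1033.65 + 300.000 = 1333.65 ng/mL·hr

AUC = 1330 ng/mL·hr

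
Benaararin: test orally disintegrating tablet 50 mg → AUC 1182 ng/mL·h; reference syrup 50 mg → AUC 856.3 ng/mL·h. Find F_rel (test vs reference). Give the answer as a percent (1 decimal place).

F_rel = (AUC_test/D_test) / (AUC_ref/D_ref)
      = (1182/50) / (856.3/50)
      = 23.64 / 17.126 = 1.3804 = 138.04%

F_rel = 138.0%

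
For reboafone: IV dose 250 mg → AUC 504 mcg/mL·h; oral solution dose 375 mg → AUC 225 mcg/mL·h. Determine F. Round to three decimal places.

F = 0.298

F = (AUC_ev / D_ev) / (AUC_iv / D_iv)
  = (225/375) / (504/250)
  = 0.6 / 2.016 = 0.2976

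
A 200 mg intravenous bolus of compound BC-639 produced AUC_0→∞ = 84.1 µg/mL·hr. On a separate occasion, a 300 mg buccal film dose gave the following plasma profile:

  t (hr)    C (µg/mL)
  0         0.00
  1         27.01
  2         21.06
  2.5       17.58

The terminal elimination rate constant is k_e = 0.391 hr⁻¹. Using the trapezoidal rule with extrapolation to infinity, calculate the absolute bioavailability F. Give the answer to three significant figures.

F = 0.731

Trapezoidal AUC_0→2.5 (buccal film):
  [0→1]: (0.00+27.01)/2 × 1 = 13.505
  [1→2]: (27.01+21.06)/2 × 1 = 24.035
  [2→2.5]: (21.06+17.58)/2 × 0.5 = 9.66
  Sum = 47.2 µg/mL·hr
Tail: C_last/k_e = 17.58/0.391 = 44.962
AUC_0→∞ (buccal film) = 47.2 + 44.962 = 92.162 µg/mL·hr
F = (AUC_ev/D_ev)/(AUC_iv/D_iv) = (92.162/300)/(84.1/200) = 0.307207/0.4205 = 0.7306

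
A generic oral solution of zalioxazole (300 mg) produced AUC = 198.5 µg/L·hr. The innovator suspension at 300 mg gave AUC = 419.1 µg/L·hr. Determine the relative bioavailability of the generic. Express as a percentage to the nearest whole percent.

F_rel = (AUC_test/D_test) / (AUC_ref/D_ref)
      = (198.5/300) / (419.1/300)
      = 0.661667 / 1.397 = 0.4736 = 47.36%

F_rel = 47%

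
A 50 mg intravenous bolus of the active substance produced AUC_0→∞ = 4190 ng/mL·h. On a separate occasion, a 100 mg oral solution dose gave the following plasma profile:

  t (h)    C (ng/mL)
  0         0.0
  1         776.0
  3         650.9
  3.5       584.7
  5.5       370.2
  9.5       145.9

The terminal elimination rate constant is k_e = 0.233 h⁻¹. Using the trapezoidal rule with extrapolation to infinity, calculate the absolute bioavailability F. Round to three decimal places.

Trapezoidal AUC_0→9.5 (oral solution):
  [0→1]: (0.0+776.0)/2 × 1 = 388.0
  [1→3]: (776.0+650.9)/2 × 2 = 1426.9
  [3→3.5]: (650.9+584.7)/2 × 0.5 = 308.9
  [3.5→5.5]: (584.7+370.2)/2 × 2 = 954.9
  [5.5→9.5]: (370.2+145.9)/2 × 4 = 1032.2
  Sum = 4110.9 ng/mL·h
Tail: C_last/k_e = 145.9/0.233 = 626.180
AUC_0→∞ (oral solution) = 4110.9 + 626.180 = 4737.08 ng/mL·h
F = (AUC_ev/D_ev)/(AUC_iv/D_iv) = (4737.08/100)/(4190/50) = 47.3708/83.8 = 0.5653

F = 0.565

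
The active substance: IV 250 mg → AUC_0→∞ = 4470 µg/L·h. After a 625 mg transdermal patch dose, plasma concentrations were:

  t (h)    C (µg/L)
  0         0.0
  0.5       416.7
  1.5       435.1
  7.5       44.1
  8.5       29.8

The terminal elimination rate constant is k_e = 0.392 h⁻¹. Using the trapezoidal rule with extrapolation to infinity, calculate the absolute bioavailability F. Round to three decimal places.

F = 0.186

Trapezoidal AUC_0→8.5 (transdermal patch):
  [0→0.5]: (0.0+416.7)/2 × 0.5 = 104.175
  [0.5→1.5]: (416.7+435.1)/2 × 1 = 425.9
  [1.5→7.5]: (435.1+44.1)/2 × 6 = 1437.6
  [7.5→8.5]: (44.1+29.8)/2 × 1 = 36.95
  Sum = 2004.625 µg/L·h
Tail: C_last/k_e = 29.8/0.392 = 76.020
AUC_0→∞ (transdermal patch) = 2004.625 + 76.020 = 2080.645 µg/L·h
F = (AUC_ev/D_ev)/(AUC_iv/D_iv) = (2080.645/625)/(4470/250) = 3.329032/17.88 = 0.1862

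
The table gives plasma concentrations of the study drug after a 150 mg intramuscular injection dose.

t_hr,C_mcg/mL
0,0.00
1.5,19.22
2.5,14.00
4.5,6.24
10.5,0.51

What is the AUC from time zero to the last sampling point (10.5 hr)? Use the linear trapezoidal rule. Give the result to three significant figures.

Trapezoidal AUC_0→10.5:
  [0→1.5]: (0.00+19.22)/2 × 1.5 = 14.415
  [1.5→2.5]: (19.22+14.00)/2 × 1 = 16.61
  [2.5→4.5]: (14.00+6.24)/2 × 2 = 20.24
  [4.5→10.5]: (6.24+0.51)/2 × 6 = 20.25
  Sum = 71.515 mcg/mL·hr

AUC = 71.5 mcg/mL·hr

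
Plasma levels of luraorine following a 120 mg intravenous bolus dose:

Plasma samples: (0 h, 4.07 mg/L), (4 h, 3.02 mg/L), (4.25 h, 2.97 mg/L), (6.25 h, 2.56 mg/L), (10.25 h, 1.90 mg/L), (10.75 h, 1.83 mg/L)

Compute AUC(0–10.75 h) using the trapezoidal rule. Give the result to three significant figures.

AUC = 30.3 mg/L·h

Trapezoidal AUC_0→10.75:
  [0→4]: (4.07+3.02)/2 × 4 = 14.18
  [4→4.25]: (3.02+2.97)/2 × 0.25 = 0.74875
  [4.25→6.25]: (2.97+2.56)/2 × 2 = 5.53
  [6.25→10.25]: (2.56+1.90)/2 × 4 = 8.92
  [10.25→10.75]: (1.90+1.83)/2 × 0.5 = 0.9325
  Sum = 30.31125 mg/L·h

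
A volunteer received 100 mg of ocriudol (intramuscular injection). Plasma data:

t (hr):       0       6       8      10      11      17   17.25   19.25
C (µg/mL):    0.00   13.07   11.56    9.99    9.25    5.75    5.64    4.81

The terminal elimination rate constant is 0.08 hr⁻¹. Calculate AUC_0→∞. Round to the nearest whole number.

AUC = 212 µg/mL·hr

Trapezoidal AUC_0→19.25:
  [0→6]: (0.00+13.07)/2 × 6 = 39.21
  [6→8]: (13.07+11.56)/2 × 2 = 24.63
  [8→10]: (11.56+9.99)/2 × 2 = 21.55
  [10→11]: (9.99+9.25)/2 × 1 = 9.62
  [11→17]: (9.25+5.75)/2 × 6 = 45.0
  [17→17.25]: (5.75+5.64)/2 × 0.25 = 1.42375
  [17.25→19.25]: (5.64+4.81)/2 × 2 = 10.45
  Sum = 151.88375 µg/mL·hr
Extrapolated tail: C_last / k_e = 4.81 / 0.08 = 60.125
AUC_0→∞ = 151.88375 + 60.125 = 212.00875 µg/mL·hr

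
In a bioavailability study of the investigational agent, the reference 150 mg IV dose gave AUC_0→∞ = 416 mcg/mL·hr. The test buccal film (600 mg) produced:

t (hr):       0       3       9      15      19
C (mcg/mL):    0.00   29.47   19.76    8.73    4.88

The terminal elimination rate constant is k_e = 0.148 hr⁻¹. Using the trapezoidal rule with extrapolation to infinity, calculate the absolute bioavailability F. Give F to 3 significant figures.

F = 0.203

Trapezoidal AUC_0→19 (buccal film):
  [0→3]: (0.00+29.47)/2 × 3 = 44.205
  [3→9]: (29.47+19.76)/2 × 6 = 147.69
  [9→15]: (19.76+8.73)/2 × 6 = 85.47
  [15→19]: (8.73+4.88)/2 × 4 = 27.22
  Sum = 304.585 mcg/mL·hr
Tail: C_last/k_e = 4.88/0.148 = 32.973
AUC_0→∞ (buccal film) = 304.585 + 32.973 = 337.558 mcg/mL·hr
F = (AUC_ev/D_ev)/(AUC_iv/D_iv) = (337.558/600)/(416/150) = 0.562597/2.77333 = 0.2029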